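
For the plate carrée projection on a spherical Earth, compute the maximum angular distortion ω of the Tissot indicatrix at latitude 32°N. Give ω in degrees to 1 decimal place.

In the plate carrée (x = Rλ, y = Rφ), meridians are true-scale (h = 1) and parallels are stretched by k = sec φ.
At 32°: h = 1.000, k = 1.179; principal scales a = 1.179, b = 1.000.
sin(ω/2) = (a − b)/(a + b) = 0.1792/2.179 = 0.08222, so ω = 2 arcsin(0.08222) ≈ 9.4°.

9.4°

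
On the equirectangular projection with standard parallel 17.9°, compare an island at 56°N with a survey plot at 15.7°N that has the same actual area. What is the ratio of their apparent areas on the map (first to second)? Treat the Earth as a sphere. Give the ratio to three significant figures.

1.72

The equidistant cylindrical projection with φ₀ = 17.9° has h = 1 (meridians true) and k = cos φ₀ / cos φ along parallels.
Areal scale at 56°: h·k = 1.000 × 1.702 = 1.702.
Areal scale at 15.7°: h·k = 1.000 × 0.9885 = 0.9885.
Ratio = 1.702/0.9885 ≈ 1.72.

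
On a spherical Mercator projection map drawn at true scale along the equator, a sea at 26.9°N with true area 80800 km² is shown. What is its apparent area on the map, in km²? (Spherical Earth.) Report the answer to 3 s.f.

102000 km²

For Mercator, h = k = sec φ (a conformal cylindrical projection has a single point scale, 1/cos φ).
Areal scale = k² = sec²φ = 1/cos²(26.9°) = 1/0.8918² = 1.257.
Apparent area = 80800 × 1.257 ≈ 102000 km².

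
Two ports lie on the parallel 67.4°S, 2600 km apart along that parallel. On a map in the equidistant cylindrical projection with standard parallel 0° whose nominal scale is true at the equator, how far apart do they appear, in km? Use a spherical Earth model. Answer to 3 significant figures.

For the equirectangular projection with φ₀ = 0 (plate carrée), h = 1 along meridians and k = sec φ along parallels.
Along the parallel, k = sec 67.4° = 1/0.3843 = 2.602.
Map distance = 2600 × 2.602 ≈ 6770 km.

6770 km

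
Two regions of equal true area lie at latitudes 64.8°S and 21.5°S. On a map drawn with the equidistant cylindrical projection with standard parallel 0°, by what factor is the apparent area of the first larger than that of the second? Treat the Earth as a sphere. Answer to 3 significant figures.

For the equirectangular projection with φ₀ = 0 (plate carrée), h = 1 along meridians and k = sec φ along parallels.
Areal scale at 64.8°: h·k = 1.000 × 2.349 = 2.349.
Areal scale at 21.5°: h·k = 1.000 × 1.075 = 1.075.
Ratio = 2.349/1.075 ≈ 2.19.

2.19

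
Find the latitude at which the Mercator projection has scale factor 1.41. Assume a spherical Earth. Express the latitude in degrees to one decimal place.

44.8°

Mercator scale is k = sec φ = 1/cos φ.
1/cos φ = 1.41  ⇒  cos φ = 0.7092  ⇒  φ = arccos(0.7092) ≈ 44.8°.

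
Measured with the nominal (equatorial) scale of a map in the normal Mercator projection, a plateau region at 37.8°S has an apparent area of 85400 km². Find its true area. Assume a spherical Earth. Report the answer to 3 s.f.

53300 km²

Mercator is conformal, so the point scale is isotropic: h = k = sec φ = 1/cos φ.
Areal scale = k² = sec²φ = 1/cos²(37.8°) = 1/0.7902² = 1.602.
True area = apparent / (areal scale) = 85400 / 1.602 ≈ 53300 km².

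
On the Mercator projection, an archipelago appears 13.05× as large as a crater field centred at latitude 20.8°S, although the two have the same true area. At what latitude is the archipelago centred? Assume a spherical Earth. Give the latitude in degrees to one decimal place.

On Mercator, (apparent₁)/(apparent₂) = sec²φ₁ / sec²φ₂ when true areas are equal.
cos²φ₂ / cos²φ₁ = 13.05  ⇒  cos φ₁ = cos 20.8° / √13.05 = 0.9348/3.612 = 0.2588.
φ₁ = arccos(0.2588) ≈ 75.0°.

75.0°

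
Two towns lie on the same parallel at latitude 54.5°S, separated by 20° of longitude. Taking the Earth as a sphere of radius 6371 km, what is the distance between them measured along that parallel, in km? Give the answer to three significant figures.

1290 km

Arc length along a parallel = R cos φ · Δλ (with Δλ in radians).
= 6371 × cos 54.5° × (20° × π/180) = 6371 × 0.5807 × 0.3491 ≈ 1290 km.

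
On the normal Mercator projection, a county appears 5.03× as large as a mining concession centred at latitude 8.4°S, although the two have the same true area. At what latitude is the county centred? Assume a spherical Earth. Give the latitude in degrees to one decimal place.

For equal true areas on Mercator, apparent areas scale as sec²φ, so the ratio is cos²φ₂ / cos²φ₁.
cos²φ₂ / cos²φ₁ = 5.03  ⇒  cos φ₁ = cos 8.4° / √5.03 = 0.9893/2.243 = 0.4411.
φ₁ = arccos(0.4411) ≈ 63.8°.

63.8°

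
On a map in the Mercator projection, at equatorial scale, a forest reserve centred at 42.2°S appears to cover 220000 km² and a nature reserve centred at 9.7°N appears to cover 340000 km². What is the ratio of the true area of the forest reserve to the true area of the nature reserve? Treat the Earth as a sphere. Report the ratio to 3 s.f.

0.365

Mercator's areal exaggeration is sec²φ; hence true area = (apparent area) · cos²φ.
True area of forest reserve: 220000 × cos²(42.2°) = 220000 × 0.5488 = 120700 km².
True area of nature reserve: 340000 × cos²(9.7°) = 340000 × 0.9716 = 330300 km².
Ratio = 120700 / 330300 ≈ 0.365.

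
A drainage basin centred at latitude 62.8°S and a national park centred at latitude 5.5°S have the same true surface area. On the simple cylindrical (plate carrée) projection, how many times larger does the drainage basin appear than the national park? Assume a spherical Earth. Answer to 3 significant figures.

In the plate carrée (x = Rλ, y = Rφ), meridians are true-scale (h = 1) and parallels are stretched by k = sec φ.
Areal scale at 62.8°: h·k = 1.000 × 2.188 = 2.188.
Areal scale at 5.5°: h·k = 1.000 × 1.005 = 1.005.
Ratio = 2.188/1.005 ≈ 2.18.

2.18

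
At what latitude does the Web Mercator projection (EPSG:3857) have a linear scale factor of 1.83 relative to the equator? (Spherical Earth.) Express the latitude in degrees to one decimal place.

Mercator scale is k = sec φ = 1/cos φ.
1/cos φ = 1.83  ⇒  cos φ = 0.5464  ⇒  φ = arccos(0.5464) ≈ 56.9°.

56.9°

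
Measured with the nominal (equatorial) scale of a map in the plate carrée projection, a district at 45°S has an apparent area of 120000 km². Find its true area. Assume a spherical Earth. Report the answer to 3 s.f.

For the equirectangular projection with φ₀ = 0 (plate carrée), h = 1 along meridians and k = sec φ along parallels.
Areal scale = h·k = 1 × sec φ; at 45°, h = 1.000, k = 1.414, so h·k = 1.414.
True area = apparent / (areal scale) = 120000 / 1.414 ≈ 84900 km².

84900 km²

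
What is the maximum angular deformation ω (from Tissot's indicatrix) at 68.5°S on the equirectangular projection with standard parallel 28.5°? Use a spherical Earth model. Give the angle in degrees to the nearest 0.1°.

In the equirectangular projection with standard parallel φ₀ = 28.5° (x = Rλ cos φ₀, y = Rφ), meridians are true-scale (h = 1) and the parallel scale is k = cos φ₀ / cos φ.
At 68.5°: h = 1.000, k = 2.398; principal scales a = 2.398, b = 1.000.
sin(ω/2) = (a − b)/(a + b) = 1.398/3.398 = 0.4114, so ω = 2 arcsin(0.4114) ≈ 48.6°.

48.6°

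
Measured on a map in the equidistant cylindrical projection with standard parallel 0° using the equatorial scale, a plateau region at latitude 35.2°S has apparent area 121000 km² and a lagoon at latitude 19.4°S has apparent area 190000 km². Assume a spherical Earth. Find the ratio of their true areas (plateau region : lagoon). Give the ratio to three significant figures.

On the plate carrée, areal scale = h·k = 1 × sec φ, so true area = apparent × cos φ.
True area of plateau region: 121000 × cos(35.2°) = 121000 × 0.8171 = 98870 km².
True area of lagoon: 190000 × cos(19.4°) = 190000 × 0.9432 = 179200 km².
Ratio = 98870 / 179200 ≈ 0.552.

0.552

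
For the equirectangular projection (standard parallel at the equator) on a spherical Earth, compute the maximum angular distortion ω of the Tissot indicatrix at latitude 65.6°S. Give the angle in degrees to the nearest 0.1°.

For the equirectangular projection with φ₀ = 0 (plate carrée), h = 1 along meridians and k = sec φ along parallels.
At 65.6°: h = 1.000, k = 2.421; principal scales a = 2.421, b = 1.000.
sin(ω/2) = (a − b)/(a + b) = 1.421/3.421 = 0.4153, so ω = 2 arcsin(0.4153) ≈ 49.1°.

49.1°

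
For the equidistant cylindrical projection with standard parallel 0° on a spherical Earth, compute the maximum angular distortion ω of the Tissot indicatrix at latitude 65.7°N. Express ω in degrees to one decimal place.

Plate carrée maps x = Rλ, y = Rφ. The meridian scale is h = 1 and the parallel scale is k = 1/cos φ = sec φ.
At 65.7°: h = 1.000, k = 2.430; principal scales a = 2.430, b = 1.000.
sin(ω/2) = (a − b)/(a + b) = 1.430/3.430 = 0.4169, so ω = 2 arcsin(0.4169) ≈ 49.3°.

49.3°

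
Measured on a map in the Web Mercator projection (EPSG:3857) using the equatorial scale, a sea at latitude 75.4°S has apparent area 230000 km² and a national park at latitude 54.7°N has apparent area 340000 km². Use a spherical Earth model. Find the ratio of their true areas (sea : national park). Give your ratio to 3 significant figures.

0.129

Since Mercator area scale is 1/cos²φ, the true area equals the apparent area multiplied by cos²φ.
True area of sea: 230000 × cos²(75.4°) = 230000 × 0.06354 = 14610 km².
True area of national park: 340000 × cos²(54.7°) = 340000 × 0.3339 = 113500 km².
Ratio = 14610 / 113500 ≈ 0.129.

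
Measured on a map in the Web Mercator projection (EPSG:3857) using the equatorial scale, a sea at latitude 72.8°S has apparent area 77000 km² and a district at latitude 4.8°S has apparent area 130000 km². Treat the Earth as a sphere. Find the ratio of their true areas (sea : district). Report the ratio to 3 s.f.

Mercator's areal exaggeration is sec²φ; hence true area = (apparent area) · cos²φ.
True area of sea: 77000 × cos²(72.8°) = 77000 × 0.08744 = 6733 km².
True area of district: 130000 × cos²(4.8°) = 130000 × 0.9930 = 129100 km².
Ratio = 6733 / 129100 ≈ 0.0522.

0.0522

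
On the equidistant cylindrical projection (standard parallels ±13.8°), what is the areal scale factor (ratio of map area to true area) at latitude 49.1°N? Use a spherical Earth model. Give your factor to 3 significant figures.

1.48

In the equirectangular projection with standard parallel φ₀ = 13.8° (x = Rλ cos φ₀, y = Rφ), meridians are true-scale (h = 1) and the parallel scale is k = cos φ₀ / cos φ.
Areal scale = h·k = 1 × cos φ₀ / cos φ; at 49.1°, h = 1.000, k = 1.483, so h·k = 1.483.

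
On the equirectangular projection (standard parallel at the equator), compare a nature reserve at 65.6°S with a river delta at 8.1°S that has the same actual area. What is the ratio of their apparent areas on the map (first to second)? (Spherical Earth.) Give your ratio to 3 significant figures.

For the equirectangular projection with φ₀ = 0 (plate carrée), h = 1 along meridians and k = sec φ along parallels.
Areal scale at 65.6°: h·k = 1.000 × 2.421 = 2.421.
Areal scale at 8.1°: h·k = 1.000 × 1.010 = 1.010.
Ratio = 2.421/1.010 ≈ 2.40.

2.40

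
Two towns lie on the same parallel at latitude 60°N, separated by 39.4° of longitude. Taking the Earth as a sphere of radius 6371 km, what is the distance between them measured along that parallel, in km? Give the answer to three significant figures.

2190 km

Arc length along a parallel = R cos φ · Δλ (with Δλ in radians).
= 6371 × cos 60° × (39.4° × π/180) = 6371 × 0.5000 × 0.6877 ≈ 2190 km.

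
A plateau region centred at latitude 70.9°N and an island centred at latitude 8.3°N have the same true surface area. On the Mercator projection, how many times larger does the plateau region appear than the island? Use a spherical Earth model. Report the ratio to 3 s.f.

On Mercator, area is exaggerated by sec²φ = 1/cos²φ.
At 70.9°: sec²(70.9°) = 1/0.3272² = 9.340.
At 8.3°: sec²(8.3°) = 1/0.9895² = 1.021.
Ratio = 9.340/1.021 = cos²(8.3°)/cos²(70.9°) ≈ 9.14.

9.14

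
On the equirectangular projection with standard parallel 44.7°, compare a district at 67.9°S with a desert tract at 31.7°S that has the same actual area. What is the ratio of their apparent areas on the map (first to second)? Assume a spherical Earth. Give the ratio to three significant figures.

With standard parallel φ₀ = 44.7°, the equirectangular projection gives x = Rλ cos φ₀, y = Rφ, so h = 1 and k = cos 44.7° / cos φ.
Areal scale at 67.9°: h·k = 1.000 × 1.889 = 1.889.
Areal scale at 31.7°: h·k = 1.000 × 0.8354 = 0.8354.
Ratio = 1.889/0.8354 ≈ 2.26.

2.26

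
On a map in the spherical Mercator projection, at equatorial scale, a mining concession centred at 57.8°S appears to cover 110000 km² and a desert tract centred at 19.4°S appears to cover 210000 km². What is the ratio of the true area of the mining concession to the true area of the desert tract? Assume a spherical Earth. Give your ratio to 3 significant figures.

0.167

On Mercator the areal scale is sec²φ, so true area = apparent × cos²φ.
True area of mining concession: 110000 × cos²(57.8°) = 110000 × 0.2840 = 31240 km².
True area of desert tract: 210000 × cos²(19.4°) = 210000 × 0.8897 = 186800 km².
Ratio = 31240 / 186800 ≈ 0.167.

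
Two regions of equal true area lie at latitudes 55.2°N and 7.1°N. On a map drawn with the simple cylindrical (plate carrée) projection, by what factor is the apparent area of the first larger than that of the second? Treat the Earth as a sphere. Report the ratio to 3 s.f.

For the equirectangular projection with φ₀ = 0 (plate carrée), h = 1 along meridians and k = sec φ along parallels.
Areal scale at 55.2°: h·k = 1.000 × 1.752 = 1.752.
Areal scale at 7.1°: h·k = 1.000 × 1.008 = 1.008.
Ratio = 1.752/1.008 ≈ 1.74.

1.74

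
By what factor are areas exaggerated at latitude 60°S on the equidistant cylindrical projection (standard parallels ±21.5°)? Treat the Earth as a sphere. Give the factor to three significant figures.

The equidistant cylindrical projection with φ₀ = 21.5° has h = 1 (meridians true) and k = cos φ₀ / cos φ along parallels.
Areal scale = h·k = 1 × cos φ₀ / cos φ; at 60°, h = 1.000, k = 1.861, so h·k = 1.861.

1.86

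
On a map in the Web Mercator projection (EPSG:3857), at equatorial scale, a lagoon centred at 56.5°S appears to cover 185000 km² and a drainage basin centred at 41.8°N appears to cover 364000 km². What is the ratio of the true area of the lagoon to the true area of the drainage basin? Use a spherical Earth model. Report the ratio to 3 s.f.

0.279

Since Mercator area scale is 1/cos²φ, the true area equals the apparent area multiplied by cos²φ.
True area of lagoon: 185000 × cos²(56.5°) = 185000 × 0.3046 = 56360 km².
True area of drainage basin: 364000 × cos²(41.8°) = 364000 × 0.5557 = 202300 km².
Ratio = 56360 / 202300 ≈ 0.279.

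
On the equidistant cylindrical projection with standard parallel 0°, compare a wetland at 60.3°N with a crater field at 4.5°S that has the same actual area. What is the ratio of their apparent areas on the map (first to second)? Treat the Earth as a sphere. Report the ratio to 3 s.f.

Plate carrée maps x = Rλ, y = Rφ. The meridian scale is h = 1 and the parallel scale is k = 1/cos φ = sec φ.
Areal scale at 60.3°: h·k = 1.000 × 2.018 = 2.018.
Areal scale at 4.5°: h·k = 1.000 × 1.003 = 1.003.
Ratio = 2.018/1.003 ≈ 2.01.

2.01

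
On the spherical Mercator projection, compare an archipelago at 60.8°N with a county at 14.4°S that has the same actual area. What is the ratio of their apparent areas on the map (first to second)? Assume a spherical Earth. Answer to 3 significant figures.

On Mercator, area is exaggerated by sec²φ = 1/cos²φ.
At 60.8°: sec²(60.8°) = 1/0.4879² = 4.202.
At 14.4°: sec²(14.4°) = 1/0.9686² = 1.066.
Ratio = 4.202/1.066 = cos²(14.4°)/cos²(60.8°) ≈ 3.94.

3.94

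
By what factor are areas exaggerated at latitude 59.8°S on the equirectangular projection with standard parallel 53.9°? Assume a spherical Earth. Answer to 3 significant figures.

1.17

The equidistant cylindrical projection with φ₀ = 53.9° has h = 1 (meridians true) and k = cos φ₀ / cos φ along parallels.
Areal scale = h·k = 1 × cos φ₀ / cos φ; at 59.8°, h = 1.000, k = 1.171, so h·k = 1.171.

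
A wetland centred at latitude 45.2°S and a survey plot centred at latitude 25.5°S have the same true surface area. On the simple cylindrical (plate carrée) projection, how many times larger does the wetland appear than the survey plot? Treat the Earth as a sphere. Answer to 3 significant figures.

1.28

In the plate carrée (x = Rλ, y = Rφ), meridians are true-scale (h = 1) and parallels are stretched by k = sec φ.
Areal scale at 45.2°: h·k = 1.000 × 1.419 = 1.419.
Areal scale at 25.5°: h·k = 1.000 × 1.108 = 1.108.
Ratio = 1.419/1.108 ≈ 1.28.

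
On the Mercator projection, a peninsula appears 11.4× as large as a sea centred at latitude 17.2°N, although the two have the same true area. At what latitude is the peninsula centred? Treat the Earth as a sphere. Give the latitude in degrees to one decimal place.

For equal true areas on Mercator, apparent areas scale as sec²φ, so the ratio is cos²φ₂ / cos²φ₁.
cos²φ₂ / cos²φ₁ = 11.4  ⇒  cos φ₁ = cos 17.2° / √11.4 = 0.9553/3.376 = 0.2829.
φ₁ = arccos(0.2829) ≈ 73.6°.

73.6°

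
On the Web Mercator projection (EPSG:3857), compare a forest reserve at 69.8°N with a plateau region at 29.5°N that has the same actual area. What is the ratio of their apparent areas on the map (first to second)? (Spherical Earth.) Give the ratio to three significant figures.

Mercator is conformal with k = sec φ, so areal scale = k² = sec²φ.
At 69.8°: sec²(69.8°) = 1/0.3453² = 8.387.
At 29.5°: sec²(29.5°) = 1/0.8704² = 1.320.
Ratio = 8.387/1.320 = cos²(29.5°)/cos²(69.8°) ≈ 6.35.

6.35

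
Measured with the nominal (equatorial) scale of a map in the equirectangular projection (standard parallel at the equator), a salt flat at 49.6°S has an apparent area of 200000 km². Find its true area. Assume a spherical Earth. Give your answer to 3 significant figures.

Plate carrée maps x = Rλ, y = Rφ. The meridian scale is h = 1 and the parallel scale is k = 1/cos φ = sec φ.
Areal scale = h·k = 1 × sec φ; at 49.6°, h = 1.000, k = 1.543, so h·k = 1.543.
True area = apparent / (areal scale) = 200000 / 1.543 ≈ 130000 km².

130000 km²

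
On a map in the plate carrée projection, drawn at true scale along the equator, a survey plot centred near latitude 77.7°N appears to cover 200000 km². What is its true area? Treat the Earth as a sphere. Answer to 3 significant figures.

42600 km²

In the plate carrée (x = Rλ, y = Rφ), meridians are true-scale (h = 1) and parallels are stretched by k = sec φ.
Areal scale = h·k = 1 × sec φ; at 77.7°, h = 1.000, k = 4.694, so h·k = 4.694.
True area = apparent / (areal scale) = 200000 / 4.694 ≈ 42600 km².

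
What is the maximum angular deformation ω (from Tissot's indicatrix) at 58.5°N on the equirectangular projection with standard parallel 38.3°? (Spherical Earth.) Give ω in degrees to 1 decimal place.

23.1°

With standard parallel φ₀ = 38.3°, the equirectangular projection gives x = Rλ cos φ₀, y = Rφ, so h = 1 and k = cos 38.3° / cos φ.
At 58.5°: h = 1.000, k = 1.502; principal scales a = 1.502, b = 1.000.
sin(ω/2) = (a − b)/(a + b) = 0.5020/2.502 = 0.2006, so ω = 2 arcsin(0.2006) ≈ 23.1°.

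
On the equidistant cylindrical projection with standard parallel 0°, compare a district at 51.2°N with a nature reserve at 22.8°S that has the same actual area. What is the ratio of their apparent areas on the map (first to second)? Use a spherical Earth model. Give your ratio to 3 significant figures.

In the plate carrée (x = Rλ, y = Rφ), meridians are true-scale (h = 1) and parallels are stretched by k = sec φ.
Areal scale at 51.2°: h·k = 1.000 × 1.596 = 1.596.
Areal scale at 22.8°: h·k = 1.000 × 1.085 = 1.085.
Ratio = 1.596/1.085 ≈ 1.47.

1.47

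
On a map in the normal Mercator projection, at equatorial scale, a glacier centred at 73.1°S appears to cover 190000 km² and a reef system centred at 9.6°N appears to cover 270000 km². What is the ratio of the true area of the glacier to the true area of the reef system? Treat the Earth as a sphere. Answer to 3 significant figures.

Since Mercator area scale is 1/cos²φ, the true area equals the apparent area multiplied by cos²φ.
True area of glacier: 190000 × cos²(73.1°) = 190000 × 0.08451 = 16060 km².
True area of reef system: 270000 × cos²(9.6°) = 270000 × 0.9722 = 262500 km².
Ratio = 16060 / 262500 ≈ 0.0612.

0.0612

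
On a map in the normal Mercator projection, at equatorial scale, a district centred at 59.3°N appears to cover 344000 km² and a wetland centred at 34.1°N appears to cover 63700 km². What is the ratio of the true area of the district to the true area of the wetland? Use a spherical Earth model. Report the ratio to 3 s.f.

Since Mercator area scale is 1/cos²φ, the true area equals the apparent area multiplied by cos²φ.
True area of district: 344000 × cos²(59.3°) = 344000 × 0.2607 = 89670 km².
True area of wetland: 63700 × cos²(34.1°) = 63700 × 0.6857 = 43680 km².
Ratio = 89670 / 43680 ≈ 2.05.

2.05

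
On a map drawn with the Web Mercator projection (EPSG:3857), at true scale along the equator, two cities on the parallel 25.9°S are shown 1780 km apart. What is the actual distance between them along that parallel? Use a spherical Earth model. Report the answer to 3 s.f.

1600 km

For Mercator, h = k = sec φ (a conformal cylindrical projection has a single point scale, 1/cos φ).
Along the parallel at 25.9°, map distances are exaggerated by k = sec 25.9° = 1.112.
True distance = 1780 / 1.112 = 1780 × cos 25.9° ≈ 1600 km.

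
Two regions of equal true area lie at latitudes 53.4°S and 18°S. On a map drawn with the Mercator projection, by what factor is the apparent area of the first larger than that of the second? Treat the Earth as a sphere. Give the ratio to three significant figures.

Mercator areal scale is sec²φ.
At 53.4°: sec²(53.4°) = 1/0.5962² = 2.813.
At 18°: sec²(18°) = 1/0.9511² = 1.106.
Ratio = 2.813/1.106 = cos²(18°)/cos²(53.4°) ≈ 2.54.

2.54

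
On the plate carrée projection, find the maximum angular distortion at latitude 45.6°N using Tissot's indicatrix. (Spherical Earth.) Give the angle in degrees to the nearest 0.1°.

20.4°

For the equirectangular projection with φ₀ = 0 (plate carrée), h = 1 along meridians and k = sec φ along parallels.
At 45.6°: h = 1.000, k = 1.429; principal scales a = 1.429, b = 1.000.
sin(ω/2) = (a − b)/(a + b) = 0.4293/2.429 = 0.1767, so ω = 2 arcsin(0.1767) ≈ 20.4°.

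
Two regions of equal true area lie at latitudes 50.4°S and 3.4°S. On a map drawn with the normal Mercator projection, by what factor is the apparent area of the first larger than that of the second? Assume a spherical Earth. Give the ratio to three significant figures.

2.45

On Mercator, area is exaggerated by sec²φ = 1/cos²φ.
At 50.4°: sec²(50.4°) = 1/0.6374² = 2.461.
At 3.4°: sec²(3.4°) = 1/0.9982² = 1.004.
Ratio = 2.461/1.004 = cos²(3.4°)/cos²(50.4°) ≈ 2.45.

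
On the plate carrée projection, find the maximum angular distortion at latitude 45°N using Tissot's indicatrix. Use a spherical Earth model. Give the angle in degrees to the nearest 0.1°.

19.8°

Plate carrée maps x = Rλ, y = Rφ. The meridian scale is h = 1 and the parallel scale is k = 1/cos φ = sec φ.
At 45°: h = 1.000, k = 1.414; principal scales a = 1.414, b = 1.000.
sin(ω/2) = (a − b)/(a + b) = 0.4142/2.414 = 0.1716, so ω = 2 arcsin(0.1716) ≈ 19.8°.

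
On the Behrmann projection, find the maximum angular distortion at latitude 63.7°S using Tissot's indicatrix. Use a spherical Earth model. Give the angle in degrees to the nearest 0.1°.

71.6°

The Behrmann projection is cylindrical equal-area with φ₀ = 30°. A cylindrical equal-area projection with standard parallel φ₀ has meridian scale h = cos φ / cos φ₀ and parallel scale k = cos φ₀ / cos φ (so areas are preserved, h·k = 1).
At 63.7°: h = 0.5116, k = 1.955; principal scales a = 1.955, b = 0.5116.
sin(ω/2) = (a − b)/(a + b) = 1.443/2.466 = 0.5851, so ω = 2 arcsin(0.5851) ≈ 71.6°.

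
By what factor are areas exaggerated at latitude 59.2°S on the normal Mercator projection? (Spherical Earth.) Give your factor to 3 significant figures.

3.81

Mercator is conformal, so the point scale is isotropic: h = k = sec φ = 1/cos φ.
Areal scale = k² = sec²φ = 1/cos²(59.2°) = 1/0.5120² = 3.814.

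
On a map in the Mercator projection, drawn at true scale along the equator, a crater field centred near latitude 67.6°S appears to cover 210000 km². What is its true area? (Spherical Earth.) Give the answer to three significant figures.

For Mercator, h = k = sec φ (a conformal cylindrical projection has a single point scale, 1/cos φ).
Areal scale = k² = sec²φ = 1/cos²(67.6°) = 1/0.3811² = 6.886.
True area = apparent / (areal scale) = 210000 / 6.886 ≈ 30500 km².

30500 km²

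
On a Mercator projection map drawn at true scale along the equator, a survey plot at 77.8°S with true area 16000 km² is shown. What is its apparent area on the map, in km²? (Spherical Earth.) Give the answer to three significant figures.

358000 km²

The Mercator projection is conformal; its linear scale factor is the same in every direction and equals sec φ = 1/cos φ.
Areal scale = k² = sec²φ = 1/cos²(77.8°) = 1/0.2113² = 22.39.
Apparent area = 16000 × 22.39 ≈ 358000 km².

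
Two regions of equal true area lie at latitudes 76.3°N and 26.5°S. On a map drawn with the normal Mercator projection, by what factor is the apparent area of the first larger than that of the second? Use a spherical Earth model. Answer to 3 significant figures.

Mercator is conformal with k = sec φ, so areal scale = k² = sec²φ.
At 76.3°: sec²(76.3°) = 1/0.2368² = 17.83.
At 26.5°: sec²(26.5°) = 1/0.8949² = 1.249.
Ratio = 17.83/1.249 = cos²(26.5°)/cos²(76.3°) ≈ 14.3.

14.3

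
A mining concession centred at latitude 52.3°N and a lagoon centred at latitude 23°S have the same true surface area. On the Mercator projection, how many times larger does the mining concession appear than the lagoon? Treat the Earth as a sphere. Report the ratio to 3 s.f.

On Mercator, area is exaggerated by sec²φ = 1/cos²φ.
At 52.3°: sec²(52.3°) = 1/0.6115² = 2.674.
At 23°: sec²(23°) = 1/0.9205² = 1.180.
Ratio = 2.674/1.180 = cos²(23°)/cos²(52.3°) ≈ 2.27.

2.27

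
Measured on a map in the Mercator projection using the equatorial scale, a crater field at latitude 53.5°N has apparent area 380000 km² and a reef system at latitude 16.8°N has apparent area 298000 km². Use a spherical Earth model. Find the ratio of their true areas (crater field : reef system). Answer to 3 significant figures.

On Mercator the areal scale is sec²φ, so true area = apparent × cos²φ.
True area of crater field: 380000 × cos²(53.5°) = 380000 × 0.3538 = 134400 km².
True area of reef system: 298000 × cos²(16.8°) = 298000 × 0.9165 = 273100 km².
Ratio = 134400 / 273100 ≈ 0.492.

0.492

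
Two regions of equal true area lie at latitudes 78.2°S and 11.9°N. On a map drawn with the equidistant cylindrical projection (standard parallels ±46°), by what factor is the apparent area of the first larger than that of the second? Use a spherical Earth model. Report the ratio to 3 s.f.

4.78

With standard parallel φ₀ = 46°, the equirectangular projection gives x = Rλ cos φ₀, y = Rφ, so h = 1 and k = cos 46° / cos φ.
Areal scale at 78.2°: h·k = 1.000 × 3.397 = 3.397.
Areal scale at 11.9°: h·k = 1.000 × 0.7099 = 0.7099.
Ratio = 3.397/0.7099 ≈ 4.78.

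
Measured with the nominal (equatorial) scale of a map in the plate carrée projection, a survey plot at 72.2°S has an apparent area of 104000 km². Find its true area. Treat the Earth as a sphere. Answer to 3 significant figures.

Plate carrée maps x = Rλ, y = Rφ. The meridian scale is h = 1 and the parallel scale is k = 1/cos φ = sec φ.
Areal scale = h·k = 1 × sec φ; at 72.2°, h = 1.000, k = 3.271, so h·k = 3.271.
True area = apparent / (areal scale) = 104000 / 3.271 ≈ 31800 km².

31800 km²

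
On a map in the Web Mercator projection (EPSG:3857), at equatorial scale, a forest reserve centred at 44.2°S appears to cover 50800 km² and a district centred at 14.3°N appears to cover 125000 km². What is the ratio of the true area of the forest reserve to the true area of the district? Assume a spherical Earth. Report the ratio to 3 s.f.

0.222

Mercator's areal exaggeration is sec²φ; hence true area = (apparent area) · cos²φ.
True area of forest reserve: 50800 × cos²(44.2°) = 50800 × 0.5140 = 26110 km².
True area of district: 125000 × cos²(14.3°) = 125000 × 0.9390 = 117400 km².
Ratio = 26110 / 117400 ≈ 0.222.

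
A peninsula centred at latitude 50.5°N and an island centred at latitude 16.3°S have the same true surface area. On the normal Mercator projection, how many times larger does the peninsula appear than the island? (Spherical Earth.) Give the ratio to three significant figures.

2.28

Mercator is conformal with k = sec φ, so areal scale = k² = sec²φ.
At 50.5°: sec²(50.5°) = 1/0.6361² = 2.472.
At 16.3°: sec²(16.3°) = 1/0.9598² = 1.086.
Ratio = 2.472/1.086 = cos²(16.3°)/cos²(50.5°) ≈ 2.28.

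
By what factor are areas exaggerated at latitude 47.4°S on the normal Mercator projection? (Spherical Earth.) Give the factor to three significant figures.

For Mercator, h = k = sec φ (a conformal cylindrical projection has a single point scale, 1/cos φ).
Areal scale = k² = sec²φ = 1/cos²(47.4°) = 1/0.6769² = 2.183.

2.18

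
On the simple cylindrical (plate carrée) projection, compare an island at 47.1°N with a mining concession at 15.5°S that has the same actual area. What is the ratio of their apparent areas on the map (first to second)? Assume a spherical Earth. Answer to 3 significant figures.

1.42

Plate carrée maps x = Rλ, y = Rφ. The meridian scale is h = 1 and the parallel scale is k = 1/cos φ = sec φ.
Areal scale at 47.1°: h·k = 1.000 × 1.469 = 1.469.
Areal scale at 15.5°: h·k = 1.000 × 1.038 = 1.038.
Ratio = 1.469/1.038 ≈ 1.42.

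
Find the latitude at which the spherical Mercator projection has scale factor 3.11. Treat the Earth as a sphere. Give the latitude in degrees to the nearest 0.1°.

71.2°

Mercator scale is k = sec φ = 1/cos φ.
1/cos φ = 3.11  ⇒  cos φ = 0.3215  ⇒  φ = arccos(0.3215) ≈ 71.2°.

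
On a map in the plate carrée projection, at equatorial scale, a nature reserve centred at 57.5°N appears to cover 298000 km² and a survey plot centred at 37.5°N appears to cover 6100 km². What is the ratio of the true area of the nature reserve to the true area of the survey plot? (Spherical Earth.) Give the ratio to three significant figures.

Plate carrée has h = 1 and k = sec φ, giving areal scale sec φ; true area = (apparent area) · cos φ.
True area of nature reserve: 298000 × cos(57.5°) = 298000 × 0.5373 = 160100 km².
True area of survey plot: 6100 × cos(37.5°) = 6100 × 0.7934 = 4839 km².
Ratio = 160100 / 4839 ≈ 33.1.

33.1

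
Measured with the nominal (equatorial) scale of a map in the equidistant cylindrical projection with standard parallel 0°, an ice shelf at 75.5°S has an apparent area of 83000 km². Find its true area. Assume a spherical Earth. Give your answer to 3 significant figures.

For the equirectangular projection with φ₀ = 0 (plate carrée), h = 1 along meridians and k = sec φ along parallels.
Areal scale = h·k = 1 × sec φ; at 75.5°, h = 1.000, k = 3.994, so h·k = 3.994.
True area = apparent / (areal scale) = 83000 / 3.994 ≈ 20800 km².

20800 km²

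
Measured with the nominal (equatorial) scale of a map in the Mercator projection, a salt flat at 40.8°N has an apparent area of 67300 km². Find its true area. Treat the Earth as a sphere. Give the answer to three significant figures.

The Mercator projection is conformal; its linear scale factor is the same in every direction and equals sec φ = 1/cos φ.
Areal scale = k² = sec²φ = 1/cos²(40.8°) = 1/0.7570² = 1.745.
True area = apparent / (areal scale) = 67300 / 1.745 ≈ 38600 km².

38600 km²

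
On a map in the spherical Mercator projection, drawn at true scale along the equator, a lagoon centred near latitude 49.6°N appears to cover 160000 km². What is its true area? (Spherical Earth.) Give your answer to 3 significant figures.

Mercator is conformal, so the point scale is isotropic: h = k = sec φ = 1/cos φ.
Areal scale = k² = sec²φ = 1/cos²(49.6°) = 1/0.6481² = 2.381.
True area = apparent / (areal scale) = 160000 / 2.381 ≈ 67200 km².

67200 km²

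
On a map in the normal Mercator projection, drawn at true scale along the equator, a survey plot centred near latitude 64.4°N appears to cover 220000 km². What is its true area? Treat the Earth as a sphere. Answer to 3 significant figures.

The Mercator projection is conformal; its linear scale factor is the same in every direction and equals sec φ = 1/cos φ.
Areal scale = k² = sec²φ = 1/cos²(64.4°) = 1/0.4321² = 5.356.
True area = apparent / (areal scale) = 220000 / 5.356 ≈ 41100 km².

41100 km²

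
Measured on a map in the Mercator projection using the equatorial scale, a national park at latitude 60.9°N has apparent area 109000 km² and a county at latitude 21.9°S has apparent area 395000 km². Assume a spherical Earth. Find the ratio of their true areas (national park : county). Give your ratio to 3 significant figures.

0.0758

Since Mercator area scale is 1/cos²φ, the true area equals the apparent area multiplied by cos²φ.
True area of national park: 109000 × cos²(60.9°) = 109000 × 0.2365 = 25780 km².
True area of county: 395000 × cos²(21.9°) = 395000 × 0.8609 = 340000 km².
Ratio = 25780 / 340000 ≈ 0.0758.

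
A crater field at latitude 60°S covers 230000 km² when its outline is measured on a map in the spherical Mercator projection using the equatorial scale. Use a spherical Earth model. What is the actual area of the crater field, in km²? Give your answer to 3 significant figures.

Mercator is conformal, so the point scale is isotropic: h = k = sec φ = 1/cos φ.
Areal scale = k² = sec²φ = 1/cos²(60°) = 1/0.5000² = 4.000.
True area = apparent / (areal scale) = 230000 / 4.000 ≈ 57500 km².

57500 km²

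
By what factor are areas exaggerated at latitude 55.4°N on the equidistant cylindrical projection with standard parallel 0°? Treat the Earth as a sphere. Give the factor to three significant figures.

1.76

In the plate carrée (x = Rλ, y = Rφ), meridians are true-scale (h = 1) and parallels are stretched by k = sec φ.
Areal scale = h·k = 1 × sec φ; at 55.4°, h = 1.000, k = 1.761, so h·k = 1.761.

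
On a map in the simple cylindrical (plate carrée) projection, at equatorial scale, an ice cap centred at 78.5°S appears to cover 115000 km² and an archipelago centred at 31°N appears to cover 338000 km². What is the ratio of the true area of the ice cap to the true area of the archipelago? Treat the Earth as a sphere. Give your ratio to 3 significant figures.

0.0791

Plate carrée has h = 1 and k = sec φ, giving areal scale sec φ; true area = (apparent area) · cos φ.
True area of ice cap: 115000 × cos(78.5°) = 115000 × 0.1994 = 22930 km².
True area of archipelago: 338000 × cos(31°) = 338000 × 0.8572 = 289700 km².
Ratio = 22930 / 289700 ≈ 0.0791.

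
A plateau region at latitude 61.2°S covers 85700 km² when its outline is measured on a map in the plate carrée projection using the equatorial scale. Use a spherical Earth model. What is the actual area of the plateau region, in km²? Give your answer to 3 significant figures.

41300 km²

Plate carrée maps x = Rλ, y = Rφ. The meridian scale is h = 1 and the parallel scale is k = 1/cos φ = sec φ.
Areal scale = h·k = 1 × sec φ; at 61.2°, h = 1.000, k = 2.076, so h·k = 2.076.
True area = apparent / (areal scale) = 85700 / 2.076 ≈ 41300 km².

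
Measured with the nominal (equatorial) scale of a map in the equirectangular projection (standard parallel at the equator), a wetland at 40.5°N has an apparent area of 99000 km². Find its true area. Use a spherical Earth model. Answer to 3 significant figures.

75300 km²

Plate carrée maps x = Rλ, y = Rφ. The meridian scale is h = 1 and the parallel scale is k = 1/cos φ = sec φ.
Areal scale = h·k = 1 × sec φ; at 40.5°, h = 1.000, k = 1.315, so h·k = 1.315.
True area = apparent / (areal scale) = 99000 / 1.315 ≈ 75300 km².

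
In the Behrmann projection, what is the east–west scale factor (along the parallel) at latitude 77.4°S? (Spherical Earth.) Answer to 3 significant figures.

The Behrmann projection is cylindrical equal-area with φ₀ = 30°. A cylindrical equal-area projection with standard parallel φ₀ has meridian scale h = cos φ / cos φ₀ and parallel scale k = cos φ₀ / cos φ (so areas are preserved, h·k = 1).
k = cos 30° / cos 77.4° = 0.8660/0.2181 = 3.970.

3.97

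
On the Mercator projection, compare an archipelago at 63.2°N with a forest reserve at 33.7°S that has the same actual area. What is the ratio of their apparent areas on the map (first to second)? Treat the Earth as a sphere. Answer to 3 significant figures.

Mercator areal scale is sec²φ.
At 63.2°: sec²(63.2°) = 1/0.4509² = 4.919.
At 33.7°: sec²(33.7°) = 1/0.8320² = 1.445.
Ratio = 4.919/1.445 = cos²(33.7°)/cos²(63.2°) ≈ 3.40.

3.40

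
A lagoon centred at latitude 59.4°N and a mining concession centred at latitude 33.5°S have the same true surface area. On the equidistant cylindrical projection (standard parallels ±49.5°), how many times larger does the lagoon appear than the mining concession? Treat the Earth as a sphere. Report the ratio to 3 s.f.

1.64

The equidistant cylindrical projection with φ₀ = 49.5° has h = 1 (meridians true) and k = cos φ₀ / cos φ along parallels.
Areal scale at 59.4°: h·k = 1.000 × 1.276 = 1.276.
Areal scale at 33.5°: h·k = 1.000 × 0.7788 = 0.7788.
Ratio = 1.276/0.7788 ≈ 1.64.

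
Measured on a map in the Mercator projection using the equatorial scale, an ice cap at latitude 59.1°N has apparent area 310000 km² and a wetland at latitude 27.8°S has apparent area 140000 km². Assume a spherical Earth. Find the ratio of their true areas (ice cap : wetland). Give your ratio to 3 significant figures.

0.746

Since Mercator area scale is 1/cos²φ, the true area equals the apparent area multiplied by cos²φ.
True area of ice cap: 310000 × cos²(59.1°) = 310000 × 0.2637 = 81750 km².
True area of wetland: 140000 × cos²(27.8°) = 140000 × 0.7825 = 109500 km².
Ratio = 81750 / 109500 ≈ 0.746.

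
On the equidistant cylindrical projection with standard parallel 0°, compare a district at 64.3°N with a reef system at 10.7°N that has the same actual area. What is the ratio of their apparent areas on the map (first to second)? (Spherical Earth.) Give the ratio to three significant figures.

Plate carrée maps x = Rλ, y = Rφ. The meridian scale is h = 1 and the parallel scale is k = 1/cos φ = sec φ.
Areal scale at 64.3°: h·k = 1.000 × 2.306 = 2.306.
Areal scale at 10.7°: h·k = 1.000 × 1.018 = 1.018.
Ratio = 2.306/1.018 ≈ 2.27.

2.27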